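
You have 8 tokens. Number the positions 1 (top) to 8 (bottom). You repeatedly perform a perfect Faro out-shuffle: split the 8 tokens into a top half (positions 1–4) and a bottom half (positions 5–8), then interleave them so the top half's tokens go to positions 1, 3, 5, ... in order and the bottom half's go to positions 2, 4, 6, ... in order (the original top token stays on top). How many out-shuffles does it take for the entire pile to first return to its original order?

The out-shuffle permutes the 8 positions with cycle lengths [1, 1, 3, 3].
Every token is home exactly when every cycle has completed a whole number of laps, i.e. after lcm(1, 3) = 3 out-shuffles.

3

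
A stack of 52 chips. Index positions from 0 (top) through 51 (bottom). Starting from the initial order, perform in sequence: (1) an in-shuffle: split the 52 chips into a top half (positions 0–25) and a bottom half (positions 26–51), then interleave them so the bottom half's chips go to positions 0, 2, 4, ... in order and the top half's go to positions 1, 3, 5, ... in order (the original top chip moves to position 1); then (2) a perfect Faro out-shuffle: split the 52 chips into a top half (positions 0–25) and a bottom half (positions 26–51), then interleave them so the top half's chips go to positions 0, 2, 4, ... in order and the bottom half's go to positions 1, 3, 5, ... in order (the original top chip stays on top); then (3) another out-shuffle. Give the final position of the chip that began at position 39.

2

Track the chip from position 39 forward through each operation:
  after op 1 (in-shuffle): 39 → 26
  after op 2 (out-shuffle): 26 → 1
  after op 3 (out-shuffle): 1 → 2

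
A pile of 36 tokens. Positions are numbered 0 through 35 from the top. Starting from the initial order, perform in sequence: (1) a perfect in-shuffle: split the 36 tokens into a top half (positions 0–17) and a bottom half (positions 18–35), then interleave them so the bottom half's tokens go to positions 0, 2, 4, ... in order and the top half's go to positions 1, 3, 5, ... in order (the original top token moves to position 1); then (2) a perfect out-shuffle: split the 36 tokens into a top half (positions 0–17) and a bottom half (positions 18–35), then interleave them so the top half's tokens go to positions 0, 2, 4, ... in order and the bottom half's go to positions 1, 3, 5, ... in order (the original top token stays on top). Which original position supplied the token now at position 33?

35

Undo the operations in reverse order, starting from position 33:
  undo op 2 (out-shuffle, from bottom half): 33 ← 34
  undo op 1 (in-shuffle, from bottom half): 34 ← 35
So the token at position 33 came from original position 35.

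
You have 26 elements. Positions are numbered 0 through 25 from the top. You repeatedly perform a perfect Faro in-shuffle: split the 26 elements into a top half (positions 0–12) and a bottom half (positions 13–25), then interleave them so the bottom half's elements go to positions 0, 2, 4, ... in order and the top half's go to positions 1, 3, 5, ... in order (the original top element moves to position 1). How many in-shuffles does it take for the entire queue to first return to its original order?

The in-shuffle permutes the 26 positions with cycle lengths [2, 6, 18].
Every element is home exactly when every cycle has completed a whole number of laps, i.e. after lcm(2, 6, 18) = 18 in-shuffles.

18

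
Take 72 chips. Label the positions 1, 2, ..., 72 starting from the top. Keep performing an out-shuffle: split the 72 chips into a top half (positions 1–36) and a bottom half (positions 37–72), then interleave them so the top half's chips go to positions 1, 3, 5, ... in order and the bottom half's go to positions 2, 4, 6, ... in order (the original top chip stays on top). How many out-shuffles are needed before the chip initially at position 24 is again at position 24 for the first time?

35

Follow position 24 under repeated out-shuffles:
24 → 47 → 22 → 43 → 14 → 27 → 53 → 34 → ... → 24 (length 35)
It first returns after 35 out-shuffles.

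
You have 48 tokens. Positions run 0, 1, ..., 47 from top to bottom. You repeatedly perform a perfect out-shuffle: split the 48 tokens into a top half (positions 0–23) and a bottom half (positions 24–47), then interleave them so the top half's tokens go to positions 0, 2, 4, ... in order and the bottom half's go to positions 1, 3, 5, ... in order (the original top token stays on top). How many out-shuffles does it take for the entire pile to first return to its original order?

23

The out-shuffle permutes the 48 positions with cycle lengths [1, 1, 23, 23].
Every token is home exactly when every cycle has completed a whole number of laps, i.e. after lcm(1, 23) = 23 out-shuffles.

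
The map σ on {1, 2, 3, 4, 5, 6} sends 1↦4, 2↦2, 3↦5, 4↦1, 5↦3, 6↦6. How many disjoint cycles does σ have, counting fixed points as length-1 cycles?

Cycle decomposition: (1 4) (2) (3 5) (6).
4 cycles.

4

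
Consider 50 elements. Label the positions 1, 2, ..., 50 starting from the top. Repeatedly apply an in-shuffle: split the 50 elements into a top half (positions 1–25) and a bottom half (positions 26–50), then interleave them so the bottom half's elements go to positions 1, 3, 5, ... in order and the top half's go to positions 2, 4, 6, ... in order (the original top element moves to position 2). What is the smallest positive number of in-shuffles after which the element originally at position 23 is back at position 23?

8

Follow position 23 under repeated in-shuffles:
23 → 46 → 41 → 31 → 11 → 22 → 44 → 37 → 23
It first returns after 8 in-shuffles.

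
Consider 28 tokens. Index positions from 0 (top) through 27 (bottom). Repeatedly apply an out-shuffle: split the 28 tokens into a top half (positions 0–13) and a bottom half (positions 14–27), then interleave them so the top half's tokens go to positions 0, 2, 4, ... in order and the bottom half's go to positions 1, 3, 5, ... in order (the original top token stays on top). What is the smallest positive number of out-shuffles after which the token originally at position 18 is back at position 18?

2

Follow position 18 under repeated out-shuffles:
18 → 9 → 18
It first returns after 2 out-shuffles.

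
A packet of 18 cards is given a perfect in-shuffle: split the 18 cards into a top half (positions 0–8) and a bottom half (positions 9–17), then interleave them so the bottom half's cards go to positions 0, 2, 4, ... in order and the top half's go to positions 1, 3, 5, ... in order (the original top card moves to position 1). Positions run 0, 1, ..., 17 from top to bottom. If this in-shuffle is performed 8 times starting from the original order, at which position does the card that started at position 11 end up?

12

Track the card's position through each in-shuffle:
11 → 4 → 9 → 0 → 1 → 3 → 7 → 15 → 12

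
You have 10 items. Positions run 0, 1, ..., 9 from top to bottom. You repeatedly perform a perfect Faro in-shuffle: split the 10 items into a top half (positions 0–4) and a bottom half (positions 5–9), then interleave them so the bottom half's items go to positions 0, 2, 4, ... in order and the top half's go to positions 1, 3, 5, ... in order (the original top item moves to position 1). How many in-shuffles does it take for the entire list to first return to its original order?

The in-shuffle permutes the 10 positions with cycle lengths [10].
Every item is home exactly when every cycle has completed a whole number of laps, i.e. after lcm(10) = 10 in-shuffles.

10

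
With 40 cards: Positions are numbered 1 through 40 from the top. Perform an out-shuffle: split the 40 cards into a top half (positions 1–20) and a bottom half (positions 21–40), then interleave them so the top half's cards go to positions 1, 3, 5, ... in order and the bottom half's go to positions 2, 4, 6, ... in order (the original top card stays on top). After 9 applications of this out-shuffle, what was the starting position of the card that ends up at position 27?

Work backwards from position 27, undoing one out-shuffle at a time:
27 ← 14 ← 27 ← 14 ← 27 ← 14 ← 27 ← 14 ← 27 ← 14
So the card now at position 27 started at position 14.

14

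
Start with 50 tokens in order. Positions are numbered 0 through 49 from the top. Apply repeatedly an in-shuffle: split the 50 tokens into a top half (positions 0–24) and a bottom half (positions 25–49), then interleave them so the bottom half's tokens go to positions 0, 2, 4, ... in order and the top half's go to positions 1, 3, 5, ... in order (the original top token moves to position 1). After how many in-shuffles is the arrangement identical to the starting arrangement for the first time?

8

The in-shuffle permutes the 50 positions with cycle lengths [2, 8, 8, 8, 8, 8, 8].
Every token is home exactly when every cycle has completed a whole number of laps, i.e. after lcm(2, 8) = 8 in-shuffles.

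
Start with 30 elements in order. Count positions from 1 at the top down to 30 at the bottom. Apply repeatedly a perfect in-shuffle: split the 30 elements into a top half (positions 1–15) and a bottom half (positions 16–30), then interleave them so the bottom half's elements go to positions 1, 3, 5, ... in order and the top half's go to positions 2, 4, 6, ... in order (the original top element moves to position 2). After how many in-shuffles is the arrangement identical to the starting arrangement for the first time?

5

The in-shuffle permutes the 30 positions with cycle lengths [5, 5, 5, 5, 5, 5].
Every element is home exactly when every cycle has completed a whole number of laps, i.e. after lcm(5) = 5 in-shuffles.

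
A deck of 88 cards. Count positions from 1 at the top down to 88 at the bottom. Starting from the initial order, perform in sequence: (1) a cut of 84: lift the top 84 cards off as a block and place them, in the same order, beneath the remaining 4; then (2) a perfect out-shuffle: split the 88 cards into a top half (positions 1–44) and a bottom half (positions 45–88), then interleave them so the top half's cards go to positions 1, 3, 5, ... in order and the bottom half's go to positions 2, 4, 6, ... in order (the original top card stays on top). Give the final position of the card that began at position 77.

74

Track the card from position 77 forward through each operation:
  after op 1 (cut 84): 77 → 81
  after op 2 (out-shuffle): 81 → 74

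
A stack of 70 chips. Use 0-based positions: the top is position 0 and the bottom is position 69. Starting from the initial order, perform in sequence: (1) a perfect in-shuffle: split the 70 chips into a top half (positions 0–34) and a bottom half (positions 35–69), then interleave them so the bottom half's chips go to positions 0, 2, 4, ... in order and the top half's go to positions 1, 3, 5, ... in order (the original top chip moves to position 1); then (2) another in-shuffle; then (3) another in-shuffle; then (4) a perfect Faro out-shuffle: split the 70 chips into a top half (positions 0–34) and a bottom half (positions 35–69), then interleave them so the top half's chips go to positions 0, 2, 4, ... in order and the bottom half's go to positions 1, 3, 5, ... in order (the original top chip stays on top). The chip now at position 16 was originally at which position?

9

Undo the operations in reverse order, starting from position 16:
  undo op 4 (out-shuffle, from top half): 16 ← 8
  undo op 3 (in-shuffle, from bottom half): 8 ← 39
  undo op 2 (in-shuffle, from top half): 39 ← 19
  undo op 1 (in-shuffle, from top half): 19 ← 9
So the chip at position 16 came from original position 9.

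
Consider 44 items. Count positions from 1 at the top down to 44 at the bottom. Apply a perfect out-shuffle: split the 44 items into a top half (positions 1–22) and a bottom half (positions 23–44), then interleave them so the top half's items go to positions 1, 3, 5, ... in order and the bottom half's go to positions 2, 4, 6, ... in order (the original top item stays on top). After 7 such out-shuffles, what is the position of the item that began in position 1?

Position 1 is a fixed point of every out-shuffle, so the item never moves.

1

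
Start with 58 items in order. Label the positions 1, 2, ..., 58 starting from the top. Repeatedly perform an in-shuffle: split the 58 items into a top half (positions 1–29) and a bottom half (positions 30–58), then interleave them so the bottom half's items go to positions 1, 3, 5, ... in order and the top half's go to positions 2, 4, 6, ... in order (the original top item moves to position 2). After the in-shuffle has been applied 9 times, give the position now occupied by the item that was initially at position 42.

Track the item's position through each in-shuffle:
42 → 25 → 50 → 41 → 23 → 46 → 33 → 7 → 14 → 28

28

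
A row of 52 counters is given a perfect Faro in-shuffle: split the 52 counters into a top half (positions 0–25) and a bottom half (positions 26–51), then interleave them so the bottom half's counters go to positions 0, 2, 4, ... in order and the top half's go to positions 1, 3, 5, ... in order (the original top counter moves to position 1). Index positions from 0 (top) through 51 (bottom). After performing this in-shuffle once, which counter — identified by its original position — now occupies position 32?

42

Work backwards from position 32, undoing one in-shuffle at a time:
32 ← 42
So the counter now at position 32 started at position 42.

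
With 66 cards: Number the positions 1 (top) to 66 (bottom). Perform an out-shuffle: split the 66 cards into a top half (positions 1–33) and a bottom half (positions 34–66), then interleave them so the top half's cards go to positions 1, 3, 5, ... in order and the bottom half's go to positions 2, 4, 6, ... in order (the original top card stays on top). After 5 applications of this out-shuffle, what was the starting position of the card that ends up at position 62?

Work backwards from position 62, undoing one out-shuffle at a time:
62 ← 64 ← 65 ← 33 ← 17 ← 9
So the card now at position 62 started at position 9.

9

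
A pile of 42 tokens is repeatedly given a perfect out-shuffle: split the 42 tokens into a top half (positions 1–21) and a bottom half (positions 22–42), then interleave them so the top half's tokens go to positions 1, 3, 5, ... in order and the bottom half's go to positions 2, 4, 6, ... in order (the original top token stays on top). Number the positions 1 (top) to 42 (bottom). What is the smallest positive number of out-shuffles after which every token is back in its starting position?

The out-shuffle permutes the 42 positions with cycle lengths [1, 1, 20, 20].
Every token is home exactly when every cycle has completed a whole number of laps, i.e. after lcm(1, 20) = 20 out-shuffles.

20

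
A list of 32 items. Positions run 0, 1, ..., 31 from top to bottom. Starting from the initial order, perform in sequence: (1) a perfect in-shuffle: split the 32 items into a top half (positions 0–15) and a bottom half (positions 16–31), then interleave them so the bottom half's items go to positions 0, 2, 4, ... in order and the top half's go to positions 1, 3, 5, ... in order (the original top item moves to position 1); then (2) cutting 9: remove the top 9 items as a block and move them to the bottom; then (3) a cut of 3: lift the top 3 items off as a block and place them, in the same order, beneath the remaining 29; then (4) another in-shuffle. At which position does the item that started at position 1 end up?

14

Track the item from position 1 forward through each operation:
  after op 1 (in-shuffle): 1 → 3
  after op 2 (cut 9): 3 → 26
  after op 3 (cut 3): 26 → 23
  after op 4 (in-shuffle): 23 → 14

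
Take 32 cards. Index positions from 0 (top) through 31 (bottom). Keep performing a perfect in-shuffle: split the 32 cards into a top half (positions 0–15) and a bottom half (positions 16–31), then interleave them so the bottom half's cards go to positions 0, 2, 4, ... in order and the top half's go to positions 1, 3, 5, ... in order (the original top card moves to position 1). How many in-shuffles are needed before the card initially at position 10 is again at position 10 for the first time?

Follow position 10 under repeated in-shuffles:
10 → 21 → 10
It first returns after 2 in-shuffles.

2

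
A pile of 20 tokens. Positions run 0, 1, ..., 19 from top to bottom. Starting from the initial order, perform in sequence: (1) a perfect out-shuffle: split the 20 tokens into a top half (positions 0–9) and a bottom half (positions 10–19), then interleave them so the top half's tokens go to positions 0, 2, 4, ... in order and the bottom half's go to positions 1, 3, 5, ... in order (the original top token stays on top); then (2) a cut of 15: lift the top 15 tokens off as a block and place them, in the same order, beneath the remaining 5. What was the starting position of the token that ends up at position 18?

Undo the operations in reverse order, starting from position 18:
  undo op 2 (cut 15): 18 ← 13
  undo op 1 (out-shuffle, from bottom half): 13 ← 16
So the token at position 18 came from original position 16.

16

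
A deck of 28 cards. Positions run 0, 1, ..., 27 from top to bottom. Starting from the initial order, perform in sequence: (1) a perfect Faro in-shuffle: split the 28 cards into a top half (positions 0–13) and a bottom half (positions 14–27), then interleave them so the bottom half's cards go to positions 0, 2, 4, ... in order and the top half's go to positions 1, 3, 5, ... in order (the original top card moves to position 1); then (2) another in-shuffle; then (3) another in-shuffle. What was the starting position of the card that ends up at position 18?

5

Undo the operations in reverse order, starting from position 18:
  undo op 3 (in-shuffle, from bottom half): 18 ← 23
  undo op 2 (in-shuffle, from top half): 23 ← 11
  undo op 1 (in-shuffle, from top half): 11 ← 5
So the card at position 18 came from original position 5.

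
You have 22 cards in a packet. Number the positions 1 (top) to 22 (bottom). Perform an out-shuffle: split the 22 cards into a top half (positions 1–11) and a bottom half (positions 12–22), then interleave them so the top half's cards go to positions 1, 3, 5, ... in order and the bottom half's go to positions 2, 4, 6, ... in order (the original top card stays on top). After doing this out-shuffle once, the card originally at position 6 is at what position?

11

Track the card's position through each out-shuffle:
6 → 11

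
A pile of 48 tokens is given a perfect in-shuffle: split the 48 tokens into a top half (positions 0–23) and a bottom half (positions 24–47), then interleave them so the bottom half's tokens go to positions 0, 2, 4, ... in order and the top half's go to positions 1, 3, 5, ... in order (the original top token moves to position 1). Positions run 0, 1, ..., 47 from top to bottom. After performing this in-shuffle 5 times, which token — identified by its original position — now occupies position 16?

Work backwards from position 16, undoing one in-shuffle at a time:
16 ← 32 ← 40 ← 44 ← 46 ← 47
So the token now at position 16 started at position 47.

47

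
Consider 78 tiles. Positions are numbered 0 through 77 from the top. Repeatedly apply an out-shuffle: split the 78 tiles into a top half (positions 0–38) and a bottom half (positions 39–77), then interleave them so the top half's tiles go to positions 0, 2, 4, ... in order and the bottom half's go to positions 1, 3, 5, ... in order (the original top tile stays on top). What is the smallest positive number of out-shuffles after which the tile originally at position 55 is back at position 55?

Follow position 55 under repeated out-shuffles:
55 → 33 → 66 → 55
It first returns after 3 out-shuffles.

3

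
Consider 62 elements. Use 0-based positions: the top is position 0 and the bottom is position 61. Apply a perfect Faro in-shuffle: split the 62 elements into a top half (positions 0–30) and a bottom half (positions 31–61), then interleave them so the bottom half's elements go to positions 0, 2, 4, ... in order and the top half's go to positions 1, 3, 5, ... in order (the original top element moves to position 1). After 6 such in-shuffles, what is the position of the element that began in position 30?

Track the element's position through each in-shuffle:
30 → 61 → 60 → 58 → 54 → 46 → 30

30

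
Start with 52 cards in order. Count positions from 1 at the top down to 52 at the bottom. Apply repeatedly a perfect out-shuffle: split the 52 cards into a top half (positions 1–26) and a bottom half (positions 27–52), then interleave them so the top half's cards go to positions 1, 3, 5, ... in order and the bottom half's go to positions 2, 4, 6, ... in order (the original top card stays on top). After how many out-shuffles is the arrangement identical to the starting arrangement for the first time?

The out-shuffle permutes the 52 positions with cycle lengths [1, 1, 2, 8, 8, 8, 8, 8, 8].
Every card is home exactly when every cycle has completed a whole number of laps, i.e. after lcm(1, 2, 8) = 8 out-shuffles.

8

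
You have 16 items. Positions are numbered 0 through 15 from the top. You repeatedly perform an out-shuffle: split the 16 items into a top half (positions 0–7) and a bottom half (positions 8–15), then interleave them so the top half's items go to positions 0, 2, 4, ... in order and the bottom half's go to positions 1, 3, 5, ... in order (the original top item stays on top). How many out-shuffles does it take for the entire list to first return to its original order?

4

The out-shuffle permutes the 16 positions with cycle lengths [1, 1, 2, 4, 4, 4].
Every item is home exactly when every cycle has completed a whole number of laps, i.e. after lcm(1, 2, 4) = 4 out-shuffles.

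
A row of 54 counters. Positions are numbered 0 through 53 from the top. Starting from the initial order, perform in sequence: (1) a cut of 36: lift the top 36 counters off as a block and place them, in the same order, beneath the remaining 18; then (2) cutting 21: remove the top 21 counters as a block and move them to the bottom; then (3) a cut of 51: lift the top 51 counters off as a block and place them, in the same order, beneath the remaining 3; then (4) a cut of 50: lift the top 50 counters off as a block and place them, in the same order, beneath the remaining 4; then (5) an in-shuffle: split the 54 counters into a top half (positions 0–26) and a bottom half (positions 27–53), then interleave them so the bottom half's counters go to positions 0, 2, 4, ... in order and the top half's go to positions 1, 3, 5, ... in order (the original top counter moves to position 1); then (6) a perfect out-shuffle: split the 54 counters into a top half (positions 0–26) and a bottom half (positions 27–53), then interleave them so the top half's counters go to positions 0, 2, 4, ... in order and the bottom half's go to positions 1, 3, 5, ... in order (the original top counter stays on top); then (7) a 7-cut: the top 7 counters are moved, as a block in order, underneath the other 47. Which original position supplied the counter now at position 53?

51

Undo the operations in reverse order, starting from position 53:
  undo op 7 (cut 7): 53 ← 6
  undo op 6 (out-shuffle, from top half): 6 ← 3
  undo op 5 (in-shuffle, from top half): 3 ← 1
  undo op 4 (cut 50): 1 ← 51
  undo op 3 (cut 51): 51 ← 48
  undo op 2 (cut 21): 48 ← 15
  undo op 1 (cut 36): 15 ← 51
So the counter at position 53 came from original position 51.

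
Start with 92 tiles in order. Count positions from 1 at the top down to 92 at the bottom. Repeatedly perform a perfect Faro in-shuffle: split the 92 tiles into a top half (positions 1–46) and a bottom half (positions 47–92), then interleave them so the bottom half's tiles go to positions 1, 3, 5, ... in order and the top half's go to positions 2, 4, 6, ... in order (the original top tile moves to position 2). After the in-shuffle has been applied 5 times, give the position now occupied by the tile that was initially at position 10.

Track the tile's position through each in-shuffle:
10 → 20 → 40 → 80 → 67 → 41

41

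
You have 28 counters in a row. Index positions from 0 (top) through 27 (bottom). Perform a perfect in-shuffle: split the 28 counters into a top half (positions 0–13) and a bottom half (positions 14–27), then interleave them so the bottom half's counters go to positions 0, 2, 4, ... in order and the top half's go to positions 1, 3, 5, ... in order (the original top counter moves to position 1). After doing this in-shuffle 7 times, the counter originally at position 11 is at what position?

27

Track the counter's position through each in-shuffle:
11 → 23 → 18 → 8 → 17 → 6 → 13 → 27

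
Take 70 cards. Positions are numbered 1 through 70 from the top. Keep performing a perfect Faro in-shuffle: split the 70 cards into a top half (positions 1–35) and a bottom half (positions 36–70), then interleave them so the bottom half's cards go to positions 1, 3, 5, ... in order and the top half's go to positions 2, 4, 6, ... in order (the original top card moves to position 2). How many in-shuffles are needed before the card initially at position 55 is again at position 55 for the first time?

Follow position 55 under repeated in-shuffles:
55 → 39 → 7 → 14 → 28 → 56 → 41 → 11 → ... → 55 (length 35)
It first returns after 35 in-shuffles.

35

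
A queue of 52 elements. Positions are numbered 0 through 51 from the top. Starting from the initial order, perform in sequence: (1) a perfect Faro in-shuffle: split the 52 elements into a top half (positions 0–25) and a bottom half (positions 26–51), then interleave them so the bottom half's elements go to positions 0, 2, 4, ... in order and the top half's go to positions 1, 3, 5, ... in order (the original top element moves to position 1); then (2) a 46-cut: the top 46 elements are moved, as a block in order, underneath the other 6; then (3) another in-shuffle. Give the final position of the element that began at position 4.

31

Track the element from position 4 forward through each operation:
  after op 1 (in-shuffle): 4 → 9
  after op 2 (cut 46): 9 → 15
  after op 3 (in-shuffle): 15 → 31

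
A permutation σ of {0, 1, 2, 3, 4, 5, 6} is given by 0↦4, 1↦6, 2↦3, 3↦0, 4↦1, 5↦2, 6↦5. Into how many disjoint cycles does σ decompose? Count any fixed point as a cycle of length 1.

1

Cycle decomposition: (0 4 1 6 5 2 3).
1 cycle.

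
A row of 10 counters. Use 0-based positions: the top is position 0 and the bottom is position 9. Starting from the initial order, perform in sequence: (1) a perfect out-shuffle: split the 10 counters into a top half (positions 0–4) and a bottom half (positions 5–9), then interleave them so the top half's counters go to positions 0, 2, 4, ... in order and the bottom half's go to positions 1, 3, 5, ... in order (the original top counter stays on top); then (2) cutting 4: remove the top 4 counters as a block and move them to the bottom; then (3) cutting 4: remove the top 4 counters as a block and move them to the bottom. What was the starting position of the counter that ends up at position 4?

Undo the operations in reverse order, starting from position 4:
  undo op 3 (cut 4): 4 ← 8
  undo op 2 (cut 4): 8 ← 2
  undo op 1 (out-shuffle, from top half): 2 ← 1
So the counter at position 4 came from original position 1.

1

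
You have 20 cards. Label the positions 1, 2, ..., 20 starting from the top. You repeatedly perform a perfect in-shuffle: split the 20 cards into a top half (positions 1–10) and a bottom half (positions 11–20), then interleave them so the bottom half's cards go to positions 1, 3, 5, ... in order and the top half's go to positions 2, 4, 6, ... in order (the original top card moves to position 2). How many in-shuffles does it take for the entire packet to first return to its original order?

6

The in-shuffle permutes the 20 positions with cycle lengths [2, 3, 3, 6, 6].
Every card is home exactly when every cycle has completed a whole number of laps, i.e. after lcm(2, 3, 6) = 6 in-shuffles.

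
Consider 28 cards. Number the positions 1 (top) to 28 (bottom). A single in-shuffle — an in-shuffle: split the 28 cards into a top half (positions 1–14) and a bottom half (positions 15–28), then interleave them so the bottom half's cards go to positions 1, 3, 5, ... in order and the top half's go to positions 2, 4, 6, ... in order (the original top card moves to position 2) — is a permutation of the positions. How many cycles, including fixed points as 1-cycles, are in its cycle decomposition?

Trace each unvisited position around until it returns:
(1 2 4 8 16 3 ... len 28)
1 cycle in total.

1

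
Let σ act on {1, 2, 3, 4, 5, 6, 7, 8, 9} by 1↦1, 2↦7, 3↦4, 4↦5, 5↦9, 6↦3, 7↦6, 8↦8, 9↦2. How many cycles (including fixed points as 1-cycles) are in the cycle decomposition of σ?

3

Cycle decomposition: (1) (2 7 6 3 4 5 9) (8).
3 cycles.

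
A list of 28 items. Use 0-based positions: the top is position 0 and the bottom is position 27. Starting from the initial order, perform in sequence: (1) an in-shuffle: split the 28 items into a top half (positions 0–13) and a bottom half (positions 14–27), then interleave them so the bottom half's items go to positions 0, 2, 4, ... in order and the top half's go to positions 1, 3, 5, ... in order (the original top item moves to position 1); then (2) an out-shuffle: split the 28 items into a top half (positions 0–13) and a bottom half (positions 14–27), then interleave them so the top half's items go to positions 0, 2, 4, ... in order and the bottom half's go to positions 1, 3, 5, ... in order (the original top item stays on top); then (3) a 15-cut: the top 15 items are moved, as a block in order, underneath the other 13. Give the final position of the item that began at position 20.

Track the item from position 20 forward through each operation:
  after op 1 (in-shuffle): 20 → 12
  after op 2 (out-shuffle): 12 → 24
  after op 3 (cut 15): 24 → 9

9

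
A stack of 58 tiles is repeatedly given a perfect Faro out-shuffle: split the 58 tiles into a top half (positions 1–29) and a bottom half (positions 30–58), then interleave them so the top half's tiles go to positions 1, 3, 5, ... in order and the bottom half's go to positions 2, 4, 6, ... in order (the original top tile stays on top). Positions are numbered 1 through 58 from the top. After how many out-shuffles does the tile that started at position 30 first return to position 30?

18

Follow position 30 under repeated out-shuffles:
30 → 2 → 3 → 5 → 9 → 17 → 33 → 8 → 15 → 29 → 57 → 56 → 54 → 50 → 42 → 26 → 51 → 44 → 30
It first returns after 18 out-shuffles.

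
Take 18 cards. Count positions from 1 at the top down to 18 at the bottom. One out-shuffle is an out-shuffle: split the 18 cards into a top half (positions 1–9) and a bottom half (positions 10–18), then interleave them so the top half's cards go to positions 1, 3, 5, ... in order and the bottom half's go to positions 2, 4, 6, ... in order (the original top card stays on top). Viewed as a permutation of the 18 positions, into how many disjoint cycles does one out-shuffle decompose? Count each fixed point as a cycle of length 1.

4

Trace each unvisited position around until it returns:
(1) (2 3 5 9 17 16 14 10) (4 7 13 8 15 12 6 11) (18)
4 cycles in total.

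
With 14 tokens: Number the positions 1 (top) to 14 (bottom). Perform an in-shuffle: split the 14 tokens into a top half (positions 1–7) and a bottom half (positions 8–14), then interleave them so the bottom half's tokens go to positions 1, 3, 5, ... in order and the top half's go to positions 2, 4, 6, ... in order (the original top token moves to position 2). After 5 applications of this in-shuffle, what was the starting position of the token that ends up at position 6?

Work backwards from position 6, undoing one in-shuffle at a time:
6 ← 3 ← 9 ← 12 ← 6 ← 3
So the token now at position 6 started at position 3.

3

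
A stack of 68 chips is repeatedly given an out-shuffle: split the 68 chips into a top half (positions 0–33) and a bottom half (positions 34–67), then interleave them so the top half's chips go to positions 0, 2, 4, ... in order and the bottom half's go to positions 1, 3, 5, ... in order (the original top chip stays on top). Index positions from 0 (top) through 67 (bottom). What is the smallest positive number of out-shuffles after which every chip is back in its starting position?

The out-shuffle permutes the 68 positions with cycle lengths [1, 1, 66].
Every chip is home exactly when every cycle has completed a whole number of laps, i.e. after lcm(1, 66) = 66 out-shuffles.

66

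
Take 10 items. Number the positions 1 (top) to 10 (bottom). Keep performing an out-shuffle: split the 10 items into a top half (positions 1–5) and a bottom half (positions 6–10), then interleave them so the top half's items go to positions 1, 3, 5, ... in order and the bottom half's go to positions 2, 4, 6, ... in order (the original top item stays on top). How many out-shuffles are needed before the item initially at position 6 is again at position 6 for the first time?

Follow position 6 under repeated out-shuffles:
6 → 2 → 3 → 5 → 9 → 8 → 6
It first returns after 6 out-shuffles.

6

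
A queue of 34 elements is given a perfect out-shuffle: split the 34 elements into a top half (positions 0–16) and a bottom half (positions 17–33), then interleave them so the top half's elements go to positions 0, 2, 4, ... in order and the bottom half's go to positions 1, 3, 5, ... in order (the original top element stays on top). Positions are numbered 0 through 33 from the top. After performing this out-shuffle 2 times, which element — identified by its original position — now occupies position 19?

13

Work backwards from position 19, undoing one out-shuffle at a time:
19 ← 26 ← 13
So the element now at position 19 started at position 13.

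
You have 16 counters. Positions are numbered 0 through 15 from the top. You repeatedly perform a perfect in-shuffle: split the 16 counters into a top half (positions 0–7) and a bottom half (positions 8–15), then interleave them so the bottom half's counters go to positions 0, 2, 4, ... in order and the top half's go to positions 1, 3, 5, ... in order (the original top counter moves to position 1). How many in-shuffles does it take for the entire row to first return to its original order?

The in-shuffle permutes the 16 positions with cycle lengths [8, 8].
Every counter is home exactly when every cycle has completed a whole number of laps, i.e. after lcm(8) = 8 in-shuffles.

8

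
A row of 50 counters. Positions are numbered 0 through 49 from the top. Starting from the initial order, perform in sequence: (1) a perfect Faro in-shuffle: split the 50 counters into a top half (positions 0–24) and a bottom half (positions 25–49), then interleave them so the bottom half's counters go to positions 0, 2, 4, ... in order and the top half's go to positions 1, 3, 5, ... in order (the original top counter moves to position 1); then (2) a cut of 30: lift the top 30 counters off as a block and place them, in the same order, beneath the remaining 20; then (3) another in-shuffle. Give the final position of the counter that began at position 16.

Track the counter from position 16 forward through each operation:
  after op 1 (in-shuffle): 16 → 33
  after op 2 (cut 30): 33 → 3
  after op 3 (in-shuffle): 3 → 7

7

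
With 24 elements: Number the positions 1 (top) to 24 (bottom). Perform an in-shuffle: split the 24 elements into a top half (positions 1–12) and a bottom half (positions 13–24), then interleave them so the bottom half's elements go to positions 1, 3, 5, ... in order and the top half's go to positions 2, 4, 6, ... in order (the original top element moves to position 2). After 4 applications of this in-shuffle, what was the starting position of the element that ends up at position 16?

1

Work backwards from position 16, undoing one in-shuffle at a time:
16 ← 8 ← 4 ← 2 ← 1
So the element now at position 16 started at position 1.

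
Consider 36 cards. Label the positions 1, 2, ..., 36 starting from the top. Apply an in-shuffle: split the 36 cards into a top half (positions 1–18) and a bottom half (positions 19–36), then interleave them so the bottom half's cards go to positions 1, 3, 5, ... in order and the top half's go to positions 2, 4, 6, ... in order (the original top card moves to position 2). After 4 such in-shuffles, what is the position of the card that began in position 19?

Track the card's position through each in-shuffle:
19 → 1 → 2 → 4 → 8

8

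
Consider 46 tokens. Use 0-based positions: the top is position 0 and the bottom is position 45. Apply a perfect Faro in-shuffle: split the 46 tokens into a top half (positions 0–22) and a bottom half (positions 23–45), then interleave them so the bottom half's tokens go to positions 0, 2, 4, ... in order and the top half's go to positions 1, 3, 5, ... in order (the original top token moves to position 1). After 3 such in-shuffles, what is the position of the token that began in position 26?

Track the token's position through each in-shuffle:
26 → 6 → 13 → 27

27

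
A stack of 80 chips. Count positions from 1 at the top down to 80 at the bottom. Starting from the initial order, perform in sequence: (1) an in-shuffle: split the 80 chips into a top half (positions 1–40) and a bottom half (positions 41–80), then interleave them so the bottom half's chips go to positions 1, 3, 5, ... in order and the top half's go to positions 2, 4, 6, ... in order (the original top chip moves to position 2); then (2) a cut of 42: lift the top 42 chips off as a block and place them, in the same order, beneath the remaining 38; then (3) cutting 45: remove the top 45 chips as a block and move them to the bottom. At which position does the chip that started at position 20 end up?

Track the chip from position 20 forward through each operation:
  after op 1 (in-shuffle): 20 → 40
  after op 2 (cut 42): 40 → 78
  after op 3 (cut 45): 78 → 33

33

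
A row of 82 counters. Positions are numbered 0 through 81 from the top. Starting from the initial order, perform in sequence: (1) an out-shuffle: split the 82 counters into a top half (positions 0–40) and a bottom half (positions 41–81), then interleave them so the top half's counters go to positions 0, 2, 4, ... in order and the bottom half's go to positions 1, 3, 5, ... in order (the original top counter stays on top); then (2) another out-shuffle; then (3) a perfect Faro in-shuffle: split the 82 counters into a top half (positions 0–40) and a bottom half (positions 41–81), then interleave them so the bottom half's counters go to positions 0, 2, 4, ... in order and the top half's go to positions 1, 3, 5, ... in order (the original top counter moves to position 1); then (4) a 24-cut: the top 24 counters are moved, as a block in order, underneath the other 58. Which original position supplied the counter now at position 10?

55

Undo the operations in reverse order, starting from position 10:
  undo op 4 (cut 24): 10 ← 34
  undo op 3 (in-shuffle, from bottom half): 34 ← 58
  undo op 2 (out-shuffle, from top half): 58 ← 29
  undo op 1 (out-shuffle, from bottom half): 29 ← 55
So the counter at position 10 came from original position 55.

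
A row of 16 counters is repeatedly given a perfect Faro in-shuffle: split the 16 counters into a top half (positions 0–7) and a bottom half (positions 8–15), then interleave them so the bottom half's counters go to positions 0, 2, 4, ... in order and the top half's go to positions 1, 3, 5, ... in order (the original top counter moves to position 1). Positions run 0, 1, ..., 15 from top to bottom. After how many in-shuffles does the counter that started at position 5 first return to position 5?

Follow position 5 under repeated in-shuffles:
5 → 11 → 6 → 13 → 10 → 4 → 9 → 2 → 5
It first returns after 8 in-shuffles.

8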